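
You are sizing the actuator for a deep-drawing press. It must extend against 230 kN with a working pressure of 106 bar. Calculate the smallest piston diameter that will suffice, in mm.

D ≈ 166 mm

Extension force acts on the full piston face: F = P × (π/4)D².
D = √(4F / (πP)) = √(4 × 230 kN / (π × 106 bar))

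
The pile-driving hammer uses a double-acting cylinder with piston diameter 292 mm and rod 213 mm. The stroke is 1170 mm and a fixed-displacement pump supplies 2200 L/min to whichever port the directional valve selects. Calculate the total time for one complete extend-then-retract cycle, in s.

t ≈ 3.14 s

Cap-side area A_cap = π/4 × (292 mm)² = 66970 mm^2
Rod-side annular area A_ann = π/4 × (292² − 213²) = 31330 mm^2
t_ext = A_cap·L/Q = 2.137 s
t_ret = A_ann·L/Q = 0.9998 s
t_cycle = t_ext + t_ret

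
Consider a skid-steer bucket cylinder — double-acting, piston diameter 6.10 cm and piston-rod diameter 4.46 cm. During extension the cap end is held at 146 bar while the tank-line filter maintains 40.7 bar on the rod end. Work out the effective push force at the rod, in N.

F ≈ 37100 N

Cap-side area A_cap = π/4 × (6.10 cm)² = 29.22 cm^2
Rod-side annular area A_ann = π/4 × (6.10² − 4.46²) = 13.60 cm^2
Net thrust = P_cap·A_cap − P_rod·A_ann = 42670 N − 5536 N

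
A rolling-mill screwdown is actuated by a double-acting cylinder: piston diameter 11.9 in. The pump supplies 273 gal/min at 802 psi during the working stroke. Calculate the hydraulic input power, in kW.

Hydraulic power = P × Q

W ≈ 95.2 kW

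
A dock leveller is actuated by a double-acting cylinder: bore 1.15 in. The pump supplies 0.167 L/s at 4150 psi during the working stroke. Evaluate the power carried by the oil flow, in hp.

Hydraulic power = P × Q

W ≈ 6.41 hp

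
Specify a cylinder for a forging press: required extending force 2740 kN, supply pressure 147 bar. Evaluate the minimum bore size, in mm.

Extension force acts on the full piston face: F = P × (π/4)D².
D = √(4F / (πP)) = √(4 × 2740 kN / (π × 147 bar))

D ≈ 487 mm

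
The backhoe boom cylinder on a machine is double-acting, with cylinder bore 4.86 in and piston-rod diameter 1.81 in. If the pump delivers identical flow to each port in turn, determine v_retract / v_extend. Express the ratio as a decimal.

v_ret/v_ext ≈ 1.16

Cap-side area A_cap = π/4 × (4.86 in)² = 18.55 in^2
Rod-side annular area A_ann = π/4 × (4.86² − 1.81²) = 15.98 in^2
For equal Q, v ∝ 1/A, so v_ret/v_ext = A_cap/A_ann.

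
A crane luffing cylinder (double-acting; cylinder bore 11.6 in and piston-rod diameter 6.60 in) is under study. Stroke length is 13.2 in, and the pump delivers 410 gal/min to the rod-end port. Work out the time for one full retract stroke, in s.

t ≈ 0.598 s

Rod-side annular area A_ann = π/4 × (11.6² − 6.60²) = 71.47 in^2
Swept volume V = A × L; t = V / Q = A·L / Q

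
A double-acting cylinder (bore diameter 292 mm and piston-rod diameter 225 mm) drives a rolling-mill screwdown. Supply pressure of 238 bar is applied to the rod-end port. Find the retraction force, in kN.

F ≈ 647 kN

Rod-side annular area A_ann = π/4 × (292² − 225²) = 27210 mm^2
On retraction the pressure acts on the annular area (bore minus rod).
F = P × A_ann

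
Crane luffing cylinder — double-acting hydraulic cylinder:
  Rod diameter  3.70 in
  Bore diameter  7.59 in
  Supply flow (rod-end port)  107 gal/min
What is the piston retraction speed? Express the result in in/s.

v ≈ 11.9 in/s

Rod-side annular area A_ann = π/4 × (7.59² − 3.70²) = 34.49 in^2
Flow into the rod-end port fills the annular volume.
v = Q / A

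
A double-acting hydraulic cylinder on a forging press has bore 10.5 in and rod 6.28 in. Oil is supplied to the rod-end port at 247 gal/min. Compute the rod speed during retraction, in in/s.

v ≈ 17.1 in/s

Rod-side annular area A_ann = π/4 × (10.5² − 6.28²) = 55.62 in^2
Flow into the rod-end port fills the annular volume.
v = Q / A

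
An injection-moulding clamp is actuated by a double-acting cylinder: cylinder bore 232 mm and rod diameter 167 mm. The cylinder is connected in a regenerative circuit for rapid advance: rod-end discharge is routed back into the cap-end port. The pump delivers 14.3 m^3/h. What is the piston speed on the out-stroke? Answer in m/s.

In regeneration the rod-end outflow joins the pump flow into the cap end, so the net volume the pump must supply per unit advance equals the rod cross-section area.
Rod cross-section A_rod = π/4 × (167 mm)² = 21900 mm^2
v = Q_pump / A_rod

v ≈ 0.181 m/s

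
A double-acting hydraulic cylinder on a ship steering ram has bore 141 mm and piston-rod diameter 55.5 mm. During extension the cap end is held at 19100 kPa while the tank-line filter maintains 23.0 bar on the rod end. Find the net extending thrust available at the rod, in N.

F ≈ 2.68e5 N

Cap-side area A_cap = π/4 × (141 mm)² = 15610 mm^2
Rod-side annular area A_ann = π/4 × (141² − 55.5²) = 13200 mm^2
Net thrust = P_cap·A_cap − P_rod·A_ann = 2.982e5 N − 30350 N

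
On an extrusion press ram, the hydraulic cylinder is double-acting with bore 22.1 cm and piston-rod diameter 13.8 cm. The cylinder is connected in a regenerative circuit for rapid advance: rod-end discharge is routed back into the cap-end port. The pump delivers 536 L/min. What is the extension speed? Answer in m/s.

In regeneration the rod-end outflow joins the pump flow into the cap end, so the net volume the pump must supply per unit advance equals the rod cross-section area.
Rod cross-section A_rod = π/4 × (13.8 cm)² = 149.6 cm^2
v = Q_pump / A_rod

v ≈ 0.597 m/s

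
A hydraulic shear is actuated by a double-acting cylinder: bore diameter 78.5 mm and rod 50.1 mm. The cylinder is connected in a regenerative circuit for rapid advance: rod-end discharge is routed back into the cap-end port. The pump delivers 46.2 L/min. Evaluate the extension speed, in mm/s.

In regeneration the rod-end outflow joins the pump flow into the cap end, so the net volume the pump must supply per unit advance equals the rod cross-section area.
Rod cross-section A_rod = π/4 × (50.1 mm)² = 1971 mm^2
v = Q_pump / A_rod

v ≈ 391 mm/s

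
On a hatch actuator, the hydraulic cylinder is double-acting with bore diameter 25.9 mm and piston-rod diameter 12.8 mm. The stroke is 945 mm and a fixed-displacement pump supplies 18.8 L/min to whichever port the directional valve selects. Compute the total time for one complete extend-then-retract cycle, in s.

t ≈ 2.79 s

Cap-side area A_cap = π/4 × (25.9 mm)² = 526.9 mm^2
Rod-side annular area A_ann = π/4 × (25.9² − 12.8²) = 398.2 mm^2
t_ext = A_cap·L/Q = 1.589 s
t_ret = A_ann·L/Q = 1.201 s
t_cycle = t_ext + t_ret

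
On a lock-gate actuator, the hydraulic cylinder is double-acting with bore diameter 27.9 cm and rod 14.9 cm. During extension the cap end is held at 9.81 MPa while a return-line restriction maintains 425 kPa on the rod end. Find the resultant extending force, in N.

F ≈ 5.81e5 N

Cap-side area A_cap = π/4 × (27.9 cm)² = 611.4 cm^2
Rod-side annular area A_ann = π/4 × (27.9² − 14.9²) = 437.0 cm^2
Net thrust = P_cap·A_cap − P_rod·A_ann = 5.997e5 N − 18570 N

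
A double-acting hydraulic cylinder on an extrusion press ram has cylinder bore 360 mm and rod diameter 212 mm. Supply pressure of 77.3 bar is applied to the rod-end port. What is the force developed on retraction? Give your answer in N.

Rod-side annular area A_ann = π/4 × (360² − 212²) = 66490 mm^2
On retraction the pressure acts on the annular area (bore minus rod).
F = P × A_ann

F ≈ 5.14e5 N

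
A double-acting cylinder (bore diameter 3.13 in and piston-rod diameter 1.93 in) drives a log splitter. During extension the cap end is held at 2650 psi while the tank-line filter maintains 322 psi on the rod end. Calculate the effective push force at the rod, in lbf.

Cap-side area A_cap = π/4 × (3.13 in)² = 7.694 in^2
Rod-side annular area A_ann = π/4 × (3.13² − 1.93²) = 4.769 in^2
Net thrust = P_cap·A_cap − P_rod·A_ann = 20390 lbf − 1536 lbf

F ≈ 18900 lbf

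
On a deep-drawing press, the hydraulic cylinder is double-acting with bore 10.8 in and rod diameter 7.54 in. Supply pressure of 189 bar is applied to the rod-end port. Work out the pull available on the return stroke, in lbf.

Rod-side annular area A_ann = π/4 × (10.8² − 7.54²) = 46.96 in^2
On retraction the pressure acts on the annular area (bore minus rod).
F = P × A_ann

F ≈ 1.29e5 lbf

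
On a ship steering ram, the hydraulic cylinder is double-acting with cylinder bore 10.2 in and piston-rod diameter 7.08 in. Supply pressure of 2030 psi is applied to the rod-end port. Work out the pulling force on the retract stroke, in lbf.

Rod-side annular area A_ann = π/4 × (10.2² − 7.08²) = 42.34 in^2
On retraction the pressure acts on the annular area (bore minus rod).
F = P × A_ann

F ≈ 86000 lbf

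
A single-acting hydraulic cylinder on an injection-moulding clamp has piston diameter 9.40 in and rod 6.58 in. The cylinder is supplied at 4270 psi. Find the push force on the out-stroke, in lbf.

F ≈ 2.96e5 lbf

Cap-side area A_cap = π/4 × (9.40 in)² = 69.40 in^2
F = P × A_cap = 4270 psi × A_cap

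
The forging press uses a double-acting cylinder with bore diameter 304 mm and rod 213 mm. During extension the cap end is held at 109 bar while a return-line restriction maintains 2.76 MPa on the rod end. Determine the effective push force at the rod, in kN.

Cap-side area A_cap = π/4 × (304 mm)² = 72580 mm^2
Rod-side annular area A_ann = π/4 × (304² − 213²) = 36950 mm^2
Net thrust = P_cap·A_cap − P_rod·A_ann = 791.2 kN − 102.0 kN

F ≈ 689 kN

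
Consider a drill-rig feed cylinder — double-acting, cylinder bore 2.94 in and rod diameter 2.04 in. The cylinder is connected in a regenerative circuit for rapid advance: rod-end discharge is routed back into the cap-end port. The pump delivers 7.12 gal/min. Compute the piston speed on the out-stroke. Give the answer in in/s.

In regeneration the rod-end outflow joins the pump flow into the cap end, so the net volume the pump must supply per unit advance equals the rod cross-section area.
Rod cross-section A_rod = π/4 × (2.04 in)² = 3.269 in^2
v = Q_pump / A_rod

v ≈ 8.39 in/s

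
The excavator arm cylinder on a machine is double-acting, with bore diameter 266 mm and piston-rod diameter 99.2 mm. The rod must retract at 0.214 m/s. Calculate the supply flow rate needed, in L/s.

Q ≈ 10.2 L/s

Rod-side annular area A_ann = π/4 × (266² − 99.2²) = 47840 mm^2
Q = A × v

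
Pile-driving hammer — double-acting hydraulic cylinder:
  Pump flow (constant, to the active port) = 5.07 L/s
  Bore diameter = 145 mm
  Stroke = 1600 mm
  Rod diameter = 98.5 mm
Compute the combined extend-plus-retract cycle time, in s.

t ≈ 8.02 s

Cap-side area A_cap = π/4 × (145 mm)² = 16510 mm^2
Rod-side annular area A_ann = π/4 × (145² − 98.5²) = 8893 mm^2
t_ext = A_cap·L/Q = 5.211 s
t_ret = A_ann·L/Q = 2.806 s
t_cycle = t_ext + t_ret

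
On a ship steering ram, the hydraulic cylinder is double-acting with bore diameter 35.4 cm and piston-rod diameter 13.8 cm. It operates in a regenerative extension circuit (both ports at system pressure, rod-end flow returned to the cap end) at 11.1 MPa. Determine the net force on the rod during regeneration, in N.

With equal pressure on both faces, forces on the annular region cancel; the net push is pressure × rod cross-section.
Rod cross-section A_rod = π/4 × (13.8 cm)² = 149.6 cm^2
F = P × A_rod

F ≈ 1.66e5 N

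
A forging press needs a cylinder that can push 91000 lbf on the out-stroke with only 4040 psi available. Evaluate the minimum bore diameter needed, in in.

Extension force acts on the full piston face: F = P × (π/4)D².
D = √(4F / (πP)) = √(4 × 91000 lbf / (π × 4040 psi))

D ≈ 5.36 in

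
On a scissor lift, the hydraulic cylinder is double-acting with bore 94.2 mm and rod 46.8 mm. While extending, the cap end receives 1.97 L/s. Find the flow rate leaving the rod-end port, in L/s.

Cap-side area A_cap = π/4 × (94.2 mm)² = 6969 mm^2
Rod-side annular area A_ann = π/4 × (94.2² − 46.8²) = 5249 mm^2
Piston speed v = Q_in/A_cap; rod-end outflow Q_out = v × A_ann = Q_in × A_ann/A_cap.

Q_out ≈ 1.48 L/s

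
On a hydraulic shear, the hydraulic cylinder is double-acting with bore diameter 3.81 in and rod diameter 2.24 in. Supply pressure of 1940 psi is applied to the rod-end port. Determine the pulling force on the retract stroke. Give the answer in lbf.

F ≈ 14500 lbf

Rod-side annular area A_ann = π/4 × (3.81² − 2.24²) = 7.460 in^2
On retraction the pressure acts on the annular area (bore minus rod).
F = P × A_ann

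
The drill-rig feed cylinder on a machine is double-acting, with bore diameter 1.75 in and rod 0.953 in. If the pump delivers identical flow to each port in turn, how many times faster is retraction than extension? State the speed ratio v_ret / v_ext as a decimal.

v_ret/v_ext ≈ 1.42

Cap-side area A_cap = π/4 × (1.75 in)² = 2.405 in^2
Rod-side annular area A_ann = π/4 × (1.75² − 0.953²) = 1.692 in^2
For equal Q, v ∝ 1/A, so v_ret/v_ext = A_cap/A_ann.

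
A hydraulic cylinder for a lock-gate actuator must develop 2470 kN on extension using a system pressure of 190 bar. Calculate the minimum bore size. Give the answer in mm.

D ≈ 407 mm

Extension force acts on the full piston face: F = P × (π/4)D².
D = √(4F / (πP)) = √(4 × 2470 kN / (π × 190 bar))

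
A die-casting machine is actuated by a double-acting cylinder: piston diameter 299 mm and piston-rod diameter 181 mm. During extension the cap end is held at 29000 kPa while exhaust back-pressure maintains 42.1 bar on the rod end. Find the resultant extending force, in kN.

F ≈ 1850 kN

Cap-side area A_cap = π/4 × (299 mm)² = 70220 mm^2
Rod-side annular area A_ann = π/4 × (299² − 181²) = 44480 mm^2
Net thrust = P_cap·A_cap − P_rod·A_ann = 2036 kN − 187.3 kN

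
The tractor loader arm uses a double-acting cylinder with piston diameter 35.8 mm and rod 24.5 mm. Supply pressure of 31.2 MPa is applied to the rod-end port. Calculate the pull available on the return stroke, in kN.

Rod-side annular area A_ann = π/4 × (35.8² − 24.5²) = 535.2 mm^2
On retraction the pressure acts on the annular area (bore minus rod).
F = P × A_ann

F ≈ 16.7 kN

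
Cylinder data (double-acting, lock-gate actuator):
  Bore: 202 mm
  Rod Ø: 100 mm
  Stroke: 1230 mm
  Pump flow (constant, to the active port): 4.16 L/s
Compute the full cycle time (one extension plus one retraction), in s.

Cap-side area A_cap = π/4 × (202 mm)² = 32050 mm^2
Rod-side annular area A_ann = π/4 × (202² − 100²) = 24190 mm^2
t_ext = A_cap·L/Q = 9.476 s
t_ret = A_ann·L/Q = 7.153 s
t_cycle = t_ext + t_ret

t ≈ 16.6 s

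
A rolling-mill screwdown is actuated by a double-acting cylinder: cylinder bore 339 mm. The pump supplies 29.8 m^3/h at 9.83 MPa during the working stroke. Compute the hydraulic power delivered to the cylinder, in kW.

W ≈ 81.4 kW

Hydraulic power = P × Q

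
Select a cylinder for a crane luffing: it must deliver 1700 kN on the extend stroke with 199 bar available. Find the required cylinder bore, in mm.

Extension force acts on the full piston face: F = P × (π/4)D².
D = √(4F / (πP)) = √(4 × 1700 kN / (π × 199 bar))

D ≈ 330 mm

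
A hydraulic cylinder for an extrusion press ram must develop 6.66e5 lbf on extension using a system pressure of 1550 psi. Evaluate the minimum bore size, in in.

D ≈ 23.4 in

Extension force acts on the full piston face: F = P × (π/4)D².
D = √(4F / (πP)) = √(4 × 6.66e5 lbf / (π × 1550 psi))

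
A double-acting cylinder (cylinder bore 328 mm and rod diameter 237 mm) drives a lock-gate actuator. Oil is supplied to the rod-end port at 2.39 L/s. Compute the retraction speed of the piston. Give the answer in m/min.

Rod-side annular area A_ann = π/4 × (328² − 237²) = 40380 mm^2
Flow into the rod-end port fills the annular volume.
v = Q / A

v ≈ 3.55 m/min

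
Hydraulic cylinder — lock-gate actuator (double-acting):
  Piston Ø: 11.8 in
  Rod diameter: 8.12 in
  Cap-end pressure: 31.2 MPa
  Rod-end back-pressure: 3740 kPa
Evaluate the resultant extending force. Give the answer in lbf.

Cap-side area A_cap = π/4 × (11.8 in)² = 109.4 in^2
Rod-side annular area A_ann = π/4 × (11.8² − 8.12²) = 57.57 in^2
Net thrust = P_cap·A_cap − P_rod·A_ann = 4.949e5 lbf − 31230 lbf

F ≈ 4.64e5 lbf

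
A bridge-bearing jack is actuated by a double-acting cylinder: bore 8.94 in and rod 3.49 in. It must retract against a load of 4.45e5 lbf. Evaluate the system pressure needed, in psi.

P ≈ 8360 psi

Rod-side annular area A_ann = π/4 × (8.94² − 3.49²) = 53.21 in^2
Retraction: pressure acts on the annular area.
P = F / A = 4.45e5 lbf / A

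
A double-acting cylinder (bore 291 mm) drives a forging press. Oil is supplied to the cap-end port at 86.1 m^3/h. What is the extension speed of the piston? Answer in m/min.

v ≈ 21.6 m/min

Cap-side area A_cap = π/4 × (291 mm)² = 66510 mm^2
v = Q / A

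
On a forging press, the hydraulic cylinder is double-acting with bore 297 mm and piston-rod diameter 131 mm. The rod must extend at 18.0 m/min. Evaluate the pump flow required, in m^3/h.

Cap-side area A_cap = π/4 × (297 mm)² = 69280 mm^2
Q = A × v

Q ≈ 74.8 m^3/h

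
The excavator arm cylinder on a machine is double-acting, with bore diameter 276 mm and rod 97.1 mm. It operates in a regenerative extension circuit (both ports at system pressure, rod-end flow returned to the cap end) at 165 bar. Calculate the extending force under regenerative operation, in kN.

With equal pressure on both faces, forces on the annular region cancel; the net push is pressure × rod cross-section.
Rod cross-section A_rod = π/4 × (97.1 mm)² = 7405 mm^2
F = P × A_rod

F ≈ 122 kN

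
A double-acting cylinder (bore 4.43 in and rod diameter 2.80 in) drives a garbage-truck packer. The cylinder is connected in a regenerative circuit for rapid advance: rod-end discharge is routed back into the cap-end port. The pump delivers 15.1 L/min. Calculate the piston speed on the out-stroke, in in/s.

v ≈ 2.49 in/s

In regeneration the rod-end outflow joins the pump flow into the cap end, so the net volume the pump must supply per unit advance equals the rod cross-section area.
Rod cross-section A_rod = π/4 × (2.80 in)² = 6.158 in^2
v = Q_pump / A_rod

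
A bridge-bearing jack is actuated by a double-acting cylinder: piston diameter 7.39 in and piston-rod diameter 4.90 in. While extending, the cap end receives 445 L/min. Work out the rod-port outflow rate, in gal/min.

Q_out ≈ 65.9 gal/min

Cap-side area A_cap = π/4 × (7.39 in)² = 42.89 in^2
Rod-side annular area A_ann = π/4 × (7.39² − 4.90²) = 24.03 in^2
Piston speed v = Q_in/A_cap; rod-end outflow Q_out = v × A_ann = Q_in × A_ann/A_cap.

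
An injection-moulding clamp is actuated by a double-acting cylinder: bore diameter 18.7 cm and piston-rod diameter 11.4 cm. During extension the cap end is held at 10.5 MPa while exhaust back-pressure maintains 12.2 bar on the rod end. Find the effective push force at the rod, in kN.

Cap-side area A_cap = π/4 × (18.7 cm)² = 274.6 cm^2
Rod-side annular area A_ann = π/4 × (18.7² − 11.4²) = 172.6 cm^2
Net thrust = P_cap·A_cap − P_rod·A_ann = 288.4 kN − 21.05 kN

F ≈ 267 kN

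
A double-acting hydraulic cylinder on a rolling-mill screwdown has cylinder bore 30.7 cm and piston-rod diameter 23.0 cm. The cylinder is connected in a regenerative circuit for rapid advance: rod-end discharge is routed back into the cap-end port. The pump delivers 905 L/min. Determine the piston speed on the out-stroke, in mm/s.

In regeneration the rod-end outflow joins the pump flow into the cap end, so the net volume the pump must supply per unit advance equals the rod cross-section area.
Rod cross-section A_rod = π/4 × (23.0 cm)² = 415.5 cm^2
v = Q_pump / A_rod

v ≈ 363 mm/s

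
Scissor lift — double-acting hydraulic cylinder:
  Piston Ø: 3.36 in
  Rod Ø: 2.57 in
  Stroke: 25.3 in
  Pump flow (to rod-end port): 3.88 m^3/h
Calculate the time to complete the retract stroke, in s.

t ≈ 1.42 s

Rod-side annular area A_ann = π/4 × (3.36² − 2.57²) = 3.679 in^2
Swept volume V = A × L; t = V / Q = A·L / Q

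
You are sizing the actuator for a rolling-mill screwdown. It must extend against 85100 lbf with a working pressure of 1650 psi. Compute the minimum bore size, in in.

D ≈ 8.10 in

Extension force acts on the full piston face: F = P × (π/4)D².
D = √(4F / (πP)) = √(4 × 85100 lbf / (π × 1650 psi))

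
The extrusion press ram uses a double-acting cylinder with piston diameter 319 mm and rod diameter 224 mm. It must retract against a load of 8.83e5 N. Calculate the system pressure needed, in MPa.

P ≈ 21.8 MPa

Rod-side annular area A_ann = π/4 × (319² − 224²) = 40510 mm^2
Retraction: pressure acts on the annular area.
P = F / A = 8.83e5 N / A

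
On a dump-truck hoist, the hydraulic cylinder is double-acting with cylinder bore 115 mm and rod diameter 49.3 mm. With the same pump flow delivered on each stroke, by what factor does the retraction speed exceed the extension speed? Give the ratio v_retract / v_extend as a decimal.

v_ret/v_ext ≈ 1.23

Cap-side area A_cap = π/4 × (115 mm)² = 10390 mm^2
Rod-side annular area A_ann = π/4 × (115² − 49.3²) = 8478 mm^2
For equal Q, v ∝ 1/A, so v_ret/v_ext = A_cap/A_ann.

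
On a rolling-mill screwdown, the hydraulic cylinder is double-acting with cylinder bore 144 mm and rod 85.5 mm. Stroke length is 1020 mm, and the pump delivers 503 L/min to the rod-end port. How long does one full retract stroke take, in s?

Rod-side annular area A_ann = π/4 × (144² − 85.5²) = 10540 mm^2
Swept volume V = A × L; t = V / Q = A·L / Q

t ≈ 1.28 s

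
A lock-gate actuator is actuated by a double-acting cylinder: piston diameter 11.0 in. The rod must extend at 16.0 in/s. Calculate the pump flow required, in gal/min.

Cap-side area A_cap = π/4 × (11.0 in)² = 95.03 in^2
Q = A × v

Q ≈ 395 gal/min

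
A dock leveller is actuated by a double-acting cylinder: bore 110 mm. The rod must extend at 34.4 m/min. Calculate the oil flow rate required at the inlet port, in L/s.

Q ≈ 5.45 L/s

Cap-side area A_cap = π/4 × (110 mm)² = 9503 mm^2
Q = A × v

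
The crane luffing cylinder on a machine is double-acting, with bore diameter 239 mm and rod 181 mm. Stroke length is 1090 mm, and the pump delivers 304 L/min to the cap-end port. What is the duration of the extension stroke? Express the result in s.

t ≈ 9.65 s

Cap-side area A_cap = π/4 × (239 mm)² = 44860 mm^2
Swept volume V = A × L; t = V / Q = A·L / Q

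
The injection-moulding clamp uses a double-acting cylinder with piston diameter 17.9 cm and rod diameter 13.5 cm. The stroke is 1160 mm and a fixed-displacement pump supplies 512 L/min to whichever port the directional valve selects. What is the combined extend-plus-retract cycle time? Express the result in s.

t ≈ 4.90 s

Cap-side area A_cap = π/4 × (17.9 cm)² = 251.6 cm^2
Rod-side annular area A_ann = π/4 × (17.9² − 13.5²) = 108.5 cm^2
t_ext = A_cap·L/Q = 3.421 s
t_ret = A_ann·L/Q = 1.475 s
t_cycle = t_ext + t_ret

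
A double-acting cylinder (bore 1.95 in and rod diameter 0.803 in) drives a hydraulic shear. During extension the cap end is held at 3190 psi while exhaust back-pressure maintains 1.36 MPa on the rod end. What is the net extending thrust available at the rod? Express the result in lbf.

Cap-side area A_cap = π/4 × (1.95 in)² = 2.986 in^2
Rod-side annular area A_ann = π/4 × (1.95² − 0.803²) = 2.480 in^2
Net thrust = P_cap·A_cap − P_rod·A_ann = 9527 lbf − 489.2 lbf

F ≈ 9040 lbf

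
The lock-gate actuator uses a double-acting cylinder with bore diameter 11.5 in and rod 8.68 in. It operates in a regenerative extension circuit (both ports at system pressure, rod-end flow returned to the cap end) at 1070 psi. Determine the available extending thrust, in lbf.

F ≈ 63300 lbf

With equal pressure on both faces, forces on the annular region cancel; the net push is pressure × rod cross-section.
Rod cross-section A_rod = π/4 × (8.68 in)² = 59.17 in^2
F = P × A_rod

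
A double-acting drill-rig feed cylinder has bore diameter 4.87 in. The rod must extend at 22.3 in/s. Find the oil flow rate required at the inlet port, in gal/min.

Cap-side area A_cap = π/4 × (4.87 in)² = 18.63 in^2
Q = A × v

Q ≈ 108 gal/min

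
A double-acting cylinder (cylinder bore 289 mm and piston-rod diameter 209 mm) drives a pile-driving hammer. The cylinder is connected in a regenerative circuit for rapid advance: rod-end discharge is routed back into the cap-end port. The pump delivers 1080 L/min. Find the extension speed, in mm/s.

In regeneration the rod-end outflow joins the pump flow into the cap end, so the net volume the pump must supply per unit advance equals the rod cross-section area.
Rod cross-section A_rod = π/4 × (209 mm)² = 34310 mm^2
v = Q_pump / A_rod

v ≈ 525 mm/s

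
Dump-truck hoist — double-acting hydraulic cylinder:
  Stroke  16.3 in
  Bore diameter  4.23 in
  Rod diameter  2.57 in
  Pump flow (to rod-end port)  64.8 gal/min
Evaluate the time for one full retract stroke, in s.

t ≈ 0.579 s

Rod-side annular area A_ann = π/4 × (4.23² − 2.57²) = 8.866 in^2
Swept volume V = A × L; t = V / Q = A·L / Q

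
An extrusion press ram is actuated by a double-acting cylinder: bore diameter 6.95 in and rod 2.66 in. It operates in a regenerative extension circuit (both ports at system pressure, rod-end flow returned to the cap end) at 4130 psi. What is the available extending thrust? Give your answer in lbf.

F ≈ 23000 lbf

With equal pressure on both faces, forces on the annular region cancel; the net push is pressure × rod cross-section.
Rod cross-section A_rod = π/4 × (2.66 in)² = 5.557 in^2
F = P × A_rod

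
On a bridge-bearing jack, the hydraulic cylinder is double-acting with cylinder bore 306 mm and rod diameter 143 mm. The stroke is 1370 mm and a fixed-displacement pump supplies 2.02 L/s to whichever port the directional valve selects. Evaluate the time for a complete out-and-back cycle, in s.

Cap-side area A_cap = π/4 × (306 mm)² = 73540 mm^2
Rod-side annular area A_ann = π/4 × (306² − 143²) = 57480 mm^2
t_ext = A_cap·L/Q = 49.88 s
t_ret = A_ann·L/Q = 38.98 s
t_cycle = t_ext + t_ret

t ≈ 88.9 s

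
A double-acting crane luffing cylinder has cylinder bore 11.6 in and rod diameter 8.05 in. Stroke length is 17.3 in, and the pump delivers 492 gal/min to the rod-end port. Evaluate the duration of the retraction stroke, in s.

Rod-side annular area A_ann = π/4 × (11.6² − 8.05²) = 54.79 in^2
Swept volume V = A × L; t = V / Q = A·L / Q

t ≈ 0.500 s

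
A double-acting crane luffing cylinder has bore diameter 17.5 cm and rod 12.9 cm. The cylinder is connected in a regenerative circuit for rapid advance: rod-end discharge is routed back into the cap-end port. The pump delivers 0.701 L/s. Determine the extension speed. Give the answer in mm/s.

v ≈ 53.6 mm/s

In regeneration the rod-end outflow joins the pump flow into the cap end, so the net volume the pump must supply per unit advance equals the rod cross-section area.
Rod cross-section A_rod = π/4 × (12.9 cm)² = 130.7 cm^2
v = Q_pump / A_rod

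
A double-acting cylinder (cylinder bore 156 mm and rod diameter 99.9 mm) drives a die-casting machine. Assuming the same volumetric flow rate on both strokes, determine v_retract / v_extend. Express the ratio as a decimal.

v_ret/v_ext ≈ 1.70

Cap-side area A_cap = π/4 × (156 mm)² = 19110 mm^2
Rod-side annular area A_ann = π/4 × (156² − 99.9²) = 11280 mm^2
For equal Q, v ∝ 1/A, so v_ret/v_ext = A_cap/A_ann.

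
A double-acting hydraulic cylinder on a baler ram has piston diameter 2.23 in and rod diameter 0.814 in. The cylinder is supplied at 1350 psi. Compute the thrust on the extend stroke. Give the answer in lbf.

F ≈ 5270 lbf

Cap-side area A_cap = π/4 × (2.23 in)² = 3.906 in^2
F = P × A_cap = 1350 psi × A_cap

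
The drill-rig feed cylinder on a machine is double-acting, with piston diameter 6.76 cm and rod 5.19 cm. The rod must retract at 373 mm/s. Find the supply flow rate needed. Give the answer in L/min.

Q ≈ 33.0 L/min

Rod-side annular area A_ann = π/4 × (6.76² − 5.19²) = 14.74 cm^2
Q = A × v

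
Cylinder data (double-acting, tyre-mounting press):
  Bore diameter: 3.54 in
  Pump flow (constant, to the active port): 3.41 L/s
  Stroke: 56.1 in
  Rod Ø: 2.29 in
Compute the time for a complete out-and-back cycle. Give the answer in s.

t ≈ 4.20 s

Cap-side area A_cap = π/4 × (3.54 in)² = 9.842 in^2
Rod-side annular area A_ann = π/4 × (3.54² − 2.29²) = 5.724 in^2
t_ext = A_cap·L/Q = 2.653 s
t_ret = A_ann·L/Q = 1.543 s
t_cycle = t_ext + t_ret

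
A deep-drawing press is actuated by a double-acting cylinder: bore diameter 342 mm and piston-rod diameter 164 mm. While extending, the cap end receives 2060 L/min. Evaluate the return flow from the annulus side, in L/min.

Cap-side area A_cap = π/4 × (342 mm)² = 91860 mm^2
Rod-side annular area A_ann = π/4 × (342² − 164²) = 70740 mm^2
Piston speed v = Q_in/A_cap; rod-end outflow Q_out = v × A_ann = Q_in × A_ann/A_cap.

Q_out ≈ 1590 L/min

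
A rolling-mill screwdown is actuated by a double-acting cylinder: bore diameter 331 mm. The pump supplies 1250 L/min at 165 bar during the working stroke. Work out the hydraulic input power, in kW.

W ≈ 344 kW

Hydraulic power = P × Q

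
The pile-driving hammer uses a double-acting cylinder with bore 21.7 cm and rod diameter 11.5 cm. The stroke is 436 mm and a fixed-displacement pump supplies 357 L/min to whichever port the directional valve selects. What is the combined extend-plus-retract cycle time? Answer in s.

t ≈ 4.66 s

Cap-side area A_cap = π/4 × (21.7 cm)² = 369.8 cm^2
Rod-side annular area A_ann = π/4 × (21.7² − 11.5²) = 266.0 cm^2
t_ext = A_cap·L/Q = 2.710 s
t_ret = A_ann·L/Q = 1.949 s
t_cycle = t_ext + t_ret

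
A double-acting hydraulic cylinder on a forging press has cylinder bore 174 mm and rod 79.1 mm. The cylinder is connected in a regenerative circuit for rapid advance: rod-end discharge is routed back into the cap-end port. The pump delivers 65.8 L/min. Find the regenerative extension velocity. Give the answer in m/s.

v ≈ 0.223 m/s

In regeneration the rod-end outflow joins the pump flow into the cap end, so the net volume the pump must supply per unit advance equals the rod cross-section area.
Rod cross-section A_rod = π/4 × (79.1 mm)² = 4914 mm^2
v = Q_pump / A_rod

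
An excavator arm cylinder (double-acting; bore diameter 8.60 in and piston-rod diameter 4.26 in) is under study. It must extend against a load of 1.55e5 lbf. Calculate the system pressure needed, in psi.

P ≈ 2670 psi

Cap-side area A_cap = π/4 × (8.60 in)² = 58.09 in^2
P = F / A = 1.55e5 lbf / A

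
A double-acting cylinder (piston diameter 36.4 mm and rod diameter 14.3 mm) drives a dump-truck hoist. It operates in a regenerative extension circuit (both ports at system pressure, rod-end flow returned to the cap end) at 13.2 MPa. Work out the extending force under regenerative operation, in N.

With equal pressure on both faces, forces on the annular region cancel; the net push is pressure × rod cross-section.
Rod cross-section A_rod = π/4 × (14.3 mm)² = 160.6 mm^2
F = P × A_rod

F ≈ 2120 N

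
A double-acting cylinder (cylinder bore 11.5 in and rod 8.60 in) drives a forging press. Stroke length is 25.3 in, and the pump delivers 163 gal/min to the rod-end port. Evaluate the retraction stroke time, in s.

t ≈ 1.85 s

Rod-side annular area A_ann = π/4 × (11.5² − 8.60²) = 45.78 in^2
Swept volume V = A × L; t = V / Q = A·L / Q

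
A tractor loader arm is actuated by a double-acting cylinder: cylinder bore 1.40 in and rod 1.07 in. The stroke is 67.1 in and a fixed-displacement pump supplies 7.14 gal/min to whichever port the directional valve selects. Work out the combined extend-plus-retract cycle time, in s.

Cap-side area A_cap = π/4 × (1.40 in)² = 1.539 in^2
Rod-side annular area A_ann = π/4 × (1.40² − 1.07²) = 0.6402 in^2
t_ext = A_cap·L/Q = 3.758 s
t_ret = A_ann·L/Q = 1.563 s
t_cycle = t_ext + t_ret

t ≈ 5.32 s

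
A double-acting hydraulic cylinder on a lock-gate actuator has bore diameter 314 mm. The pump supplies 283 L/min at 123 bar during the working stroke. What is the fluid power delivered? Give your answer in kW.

W ≈ 58.0 kW

Hydraulic power = P × Q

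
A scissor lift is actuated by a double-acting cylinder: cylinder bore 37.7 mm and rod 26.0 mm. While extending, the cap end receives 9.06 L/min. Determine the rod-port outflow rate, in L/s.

Q_out ≈ 0.0792 L/s

Cap-side area A_cap = π/4 × (37.7 mm)² = 1116 mm^2
Rod-side annular area A_ann = π/4 × (37.7² − 26.0²) = 585.3 mm^2
Piston speed v = Q_in/A_cap; rod-end outflow Q_out = v × A_ann = Q_in × A_ann/A_cap.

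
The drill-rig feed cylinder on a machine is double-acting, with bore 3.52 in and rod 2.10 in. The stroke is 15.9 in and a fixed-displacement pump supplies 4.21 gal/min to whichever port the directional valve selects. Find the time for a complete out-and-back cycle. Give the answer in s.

t ≈ 15.7 s

Cap-side area A_cap = π/4 × (3.52 in)² = 9.731 in^2
Rod-side annular area A_ann = π/4 × (3.52² − 2.10²) = 6.268 in^2
t_ext = A_cap·L/Q = 9.546 s
t_ret = A_ann·L/Q = 6.148 s
t_cycle = t_ext + t_ret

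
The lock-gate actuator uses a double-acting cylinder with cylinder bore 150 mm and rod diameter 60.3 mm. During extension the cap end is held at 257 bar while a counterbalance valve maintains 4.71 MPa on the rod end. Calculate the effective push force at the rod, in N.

Cap-side area A_cap = π/4 × (150 mm)² = 17670 mm^2
Rod-side annular area A_ann = π/4 × (150² − 60.3²) = 14820 mm^2
Net thrust = P_cap·A_cap − P_rod·A_ann = 4.542e5 N − 69780 N

F ≈ 3.84e5 N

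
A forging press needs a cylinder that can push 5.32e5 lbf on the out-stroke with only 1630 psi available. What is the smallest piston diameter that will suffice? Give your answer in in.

Extension force acts on the full piston face: F = P × (π/4)D².
D = √(4F / (πP)) = √(4 × 5.32e5 lbf / (π × 1630 psi))

D ≈ 20.4 in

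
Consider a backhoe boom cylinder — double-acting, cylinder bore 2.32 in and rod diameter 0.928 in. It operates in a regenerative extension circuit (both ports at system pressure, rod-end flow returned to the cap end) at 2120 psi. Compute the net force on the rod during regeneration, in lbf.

With equal pressure on both faces, forces on the annular region cancel; the net push is pressure × rod cross-section.
Rod cross-section A_rod = π/4 × (0.928 in)² = 0.6764 in^2
F = P × A_rod

F ≈ 1430 lbf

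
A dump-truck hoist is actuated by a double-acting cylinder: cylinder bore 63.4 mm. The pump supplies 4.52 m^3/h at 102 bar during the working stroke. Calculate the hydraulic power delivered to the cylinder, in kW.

Hydraulic power = P × Q

W ≈ 12.8 kW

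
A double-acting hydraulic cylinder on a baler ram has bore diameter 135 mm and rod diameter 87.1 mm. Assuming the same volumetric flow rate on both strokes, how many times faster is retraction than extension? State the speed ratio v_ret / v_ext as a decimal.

v_ret/v_ext ≈ 1.71

Cap-side area A_cap = π/4 × (135 mm)² = 14310 mm^2
Rod-side annular area A_ann = π/4 × (135² − 87.1²) = 8356 mm^2
For equal Q, v ∝ 1/A, so v_ret/v_ext = A_cap/A_ann.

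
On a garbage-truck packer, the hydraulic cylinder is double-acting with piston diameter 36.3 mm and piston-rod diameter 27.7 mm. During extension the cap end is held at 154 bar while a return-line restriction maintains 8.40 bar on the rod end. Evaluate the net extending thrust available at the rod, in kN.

Cap-side area A_cap = π/4 × (36.3 mm)² = 1035 mm^2
Rod-side annular area A_ann = π/4 × (36.3² − 27.7²) = 432.3 mm^2
Net thrust = P_cap·A_cap − P_rod·A_ann = 15.94 kN − 0.3631 kN

F ≈ 15.6 kN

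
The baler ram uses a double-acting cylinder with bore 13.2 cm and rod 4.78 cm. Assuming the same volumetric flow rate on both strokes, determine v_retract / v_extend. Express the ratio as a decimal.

Cap-side area A_cap = π/4 × (13.2 cm)² = 136.8 cm^2
Rod-side annular area A_ann = π/4 × (13.2² − 4.78²) = 118.9 cm^2
For equal Q, v ∝ 1/A, so v_ret/v_ext = A_cap/A_ann.

v_ret/v_ext ≈ 1.15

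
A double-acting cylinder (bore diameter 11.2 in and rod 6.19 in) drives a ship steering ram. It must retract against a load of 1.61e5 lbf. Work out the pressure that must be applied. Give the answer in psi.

P ≈ 2350 psi

Rod-side annular area A_ann = π/4 × (11.2² − 6.19²) = 68.43 in^2
Retraction: pressure acts on the annular area.
P = F / A = 1.61e5 lbf / A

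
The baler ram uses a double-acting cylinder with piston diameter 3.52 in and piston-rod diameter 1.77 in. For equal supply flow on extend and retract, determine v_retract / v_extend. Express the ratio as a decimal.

Cap-side area A_cap = π/4 × (3.52 in)² = 9.731 in^2
Rod-side annular area A_ann = π/4 × (3.52² − 1.77²) = 7.271 in^2
For equal Q, v ∝ 1/A, so v_ret/v_ext = A_cap/A_ann.

v_ret/v_ext ≈ 1.34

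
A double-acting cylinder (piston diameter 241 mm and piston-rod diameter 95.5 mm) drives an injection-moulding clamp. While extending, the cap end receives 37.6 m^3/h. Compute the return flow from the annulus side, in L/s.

Q_out ≈ 8.80 L/s

Cap-side area A_cap = π/4 × (241 mm)² = 45620 mm^2
Rod-side annular area A_ann = π/4 × (241² − 95.5²) = 38450 mm^2
Piston speed v = Q_in/A_cap; rod-end outflow Q_out = v × A_ann = Q_in × A_ann/A_cap.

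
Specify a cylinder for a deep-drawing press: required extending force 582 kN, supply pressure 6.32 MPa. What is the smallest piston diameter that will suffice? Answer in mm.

D ≈ 342 mm

Extension force acts on the full piston face: F = P × (π/4)D².
D = √(4F / (πP)) = √(4 × 582 kN / (π × 6.32 MPa))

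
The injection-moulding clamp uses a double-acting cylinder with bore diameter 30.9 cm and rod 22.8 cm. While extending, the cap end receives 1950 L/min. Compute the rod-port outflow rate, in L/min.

Q_out ≈ 888 L/min

Cap-side area A_cap = π/4 × (30.9 cm)² = 749.9 cm^2
Rod-side annular area A_ann = π/4 × (30.9² − 22.8²) = 341.6 cm^2
Piston speed v = Q_in/A_cap; rod-end outflow Q_out = v × A_ann = Q_in × A_ann/A_cap.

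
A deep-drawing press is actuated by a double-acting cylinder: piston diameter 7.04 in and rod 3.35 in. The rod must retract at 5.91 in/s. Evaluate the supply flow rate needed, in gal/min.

Rod-side annular area A_ann = π/4 × (7.04² − 3.35²) = 30.11 in^2
Q = A × v

Q ≈ 46.2 gal/min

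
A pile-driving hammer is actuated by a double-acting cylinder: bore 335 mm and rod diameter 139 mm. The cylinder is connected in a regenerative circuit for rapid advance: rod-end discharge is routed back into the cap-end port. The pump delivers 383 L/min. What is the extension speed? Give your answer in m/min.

v ≈ 25.2 m/min

In regeneration the rod-end outflow joins the pump flow into the cap end, so the net volume the pump must supply per unit advance equals the rod cross-section area.
Rod cross-section A_rod = π/4 × (139 mm)² = 15170 mm^2
v = Q_pump / A_rod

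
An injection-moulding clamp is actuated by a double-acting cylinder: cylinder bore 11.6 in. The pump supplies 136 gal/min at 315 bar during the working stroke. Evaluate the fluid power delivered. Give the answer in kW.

Hydraulic power = P × Q

W ≈ 270 kW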